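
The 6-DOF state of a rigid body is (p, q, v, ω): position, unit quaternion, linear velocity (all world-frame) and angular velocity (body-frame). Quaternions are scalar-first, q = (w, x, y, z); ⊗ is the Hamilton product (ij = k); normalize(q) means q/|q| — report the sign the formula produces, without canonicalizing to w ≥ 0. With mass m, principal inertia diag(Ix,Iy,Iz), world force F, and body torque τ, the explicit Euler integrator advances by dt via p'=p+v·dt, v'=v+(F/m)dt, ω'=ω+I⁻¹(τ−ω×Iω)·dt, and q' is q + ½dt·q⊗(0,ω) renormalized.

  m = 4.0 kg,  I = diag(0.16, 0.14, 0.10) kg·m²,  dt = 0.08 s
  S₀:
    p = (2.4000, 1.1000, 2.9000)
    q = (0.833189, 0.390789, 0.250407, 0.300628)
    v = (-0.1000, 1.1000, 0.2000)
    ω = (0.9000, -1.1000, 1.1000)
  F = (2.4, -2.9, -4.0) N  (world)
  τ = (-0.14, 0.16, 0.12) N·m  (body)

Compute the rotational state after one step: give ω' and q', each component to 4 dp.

α = I⁻¹(τ − ω×Iω) = (-1.1775, 0.7186, 1.0020)
ω' = ω + α·dt = (0.8058, -1.0425, 1.1802)
q⊗(0,ω) = (-0.4069532, 1.3560086, -1.0758106, 0.2612737)
updated quaternion q' = (0.8148, 0.4439, 0.2068, 0.3103)

ω' = (0.8058, -1.0425, 1.1802)
q' = (0.8148, 0.4439, 0.2068, 0.3103)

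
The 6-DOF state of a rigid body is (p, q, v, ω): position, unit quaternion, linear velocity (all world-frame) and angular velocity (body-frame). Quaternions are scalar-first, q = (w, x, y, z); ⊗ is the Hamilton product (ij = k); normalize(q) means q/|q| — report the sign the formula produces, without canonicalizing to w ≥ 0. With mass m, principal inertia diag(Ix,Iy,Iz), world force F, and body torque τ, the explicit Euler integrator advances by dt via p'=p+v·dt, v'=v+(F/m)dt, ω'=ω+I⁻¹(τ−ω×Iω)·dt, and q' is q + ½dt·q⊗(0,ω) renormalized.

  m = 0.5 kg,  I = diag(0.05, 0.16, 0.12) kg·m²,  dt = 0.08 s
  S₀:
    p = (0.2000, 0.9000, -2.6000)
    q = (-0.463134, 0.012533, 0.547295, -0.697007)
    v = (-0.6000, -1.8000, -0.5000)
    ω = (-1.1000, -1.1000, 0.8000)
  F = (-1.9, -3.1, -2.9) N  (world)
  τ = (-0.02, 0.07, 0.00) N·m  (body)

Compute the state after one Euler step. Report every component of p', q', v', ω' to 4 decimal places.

(τ − ω×Iω)/I = (-1.1040, 0.0525, -1.1092)
ω + α·dt = (-1.1883, -1.0958, 0.7113)
q⊗(0,ω) = (1.1734164, 0.1805757, 1.2661287, 0.2177310)
updated quaternion q' = (-0.4152, 0.0197, 0.5965, -0.6866)
a = (-3.8000, -6.2000, -5.8000)
p' = p + v·dt = (0.1520, 0.7560, -2.6400)
v + (F/m)dt = (-0.9040, -2.2960, -0.9640)

p' = (0.1520, 0.7560, -2.6400)
q' = (-0.4152, 0.0197, 0.5965, -0.6866)
v' = (-0.9040, -2.2960, -0.9640)
ω' = (-1.1883, -1.0958, 0.7113)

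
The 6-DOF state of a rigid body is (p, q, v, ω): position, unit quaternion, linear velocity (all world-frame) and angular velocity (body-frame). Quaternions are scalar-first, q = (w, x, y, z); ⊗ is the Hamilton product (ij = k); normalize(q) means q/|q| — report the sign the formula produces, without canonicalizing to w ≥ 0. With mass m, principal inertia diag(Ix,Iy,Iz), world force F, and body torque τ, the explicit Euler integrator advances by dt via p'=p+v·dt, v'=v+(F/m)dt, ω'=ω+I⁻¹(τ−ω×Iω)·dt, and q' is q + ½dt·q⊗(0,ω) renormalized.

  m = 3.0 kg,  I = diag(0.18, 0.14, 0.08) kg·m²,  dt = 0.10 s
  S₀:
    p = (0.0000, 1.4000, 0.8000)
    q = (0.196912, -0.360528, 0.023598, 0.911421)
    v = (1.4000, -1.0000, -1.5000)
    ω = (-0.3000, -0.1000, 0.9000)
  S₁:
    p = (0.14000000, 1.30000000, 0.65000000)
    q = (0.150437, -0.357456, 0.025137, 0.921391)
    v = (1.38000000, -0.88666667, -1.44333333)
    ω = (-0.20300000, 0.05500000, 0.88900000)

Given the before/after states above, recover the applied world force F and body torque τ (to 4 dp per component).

Δω = ω₁−ω₀ = (0.09700000, 0.15500000, -0.01100000)
gyro term ω₀×Iω₀ = (0.0054, -0.0270, -0.0012)
τ = I·(Δω/dt) + ω₀×(Iω₀) = (0.1800, 0.1900, -0.0100)
v₁ − v₀ = (-0.02000000, 0.11333333, 0.05666667)
applied force F = (-0.6000, 3.4000, 1.7000)

F = (-0.6000, 3.4000, 1.7000)
τ = (0.1800, 0.1900, -0.0100)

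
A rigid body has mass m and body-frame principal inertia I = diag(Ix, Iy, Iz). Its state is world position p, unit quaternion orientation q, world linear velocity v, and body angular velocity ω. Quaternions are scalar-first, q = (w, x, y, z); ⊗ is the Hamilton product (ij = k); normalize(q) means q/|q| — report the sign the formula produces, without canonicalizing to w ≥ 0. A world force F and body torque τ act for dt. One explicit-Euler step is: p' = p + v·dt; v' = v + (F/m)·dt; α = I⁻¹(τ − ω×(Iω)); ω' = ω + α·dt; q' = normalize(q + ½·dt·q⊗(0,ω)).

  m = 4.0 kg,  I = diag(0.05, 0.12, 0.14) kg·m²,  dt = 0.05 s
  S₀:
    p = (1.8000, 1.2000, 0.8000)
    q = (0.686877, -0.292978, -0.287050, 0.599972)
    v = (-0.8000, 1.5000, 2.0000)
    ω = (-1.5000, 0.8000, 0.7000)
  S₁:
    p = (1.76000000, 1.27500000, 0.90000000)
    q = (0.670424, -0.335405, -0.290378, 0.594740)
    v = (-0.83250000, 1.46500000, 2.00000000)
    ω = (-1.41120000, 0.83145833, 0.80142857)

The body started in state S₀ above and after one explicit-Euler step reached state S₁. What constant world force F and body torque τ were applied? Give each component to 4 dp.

F = (-2.6000, -2.8000, 0.0000)
τ = (0.1000, 0.1700, 0.2000)

Δv = v₁−v₀ = (-0.03250000, -0.03500000, 0.00000000)
F = m·Δv/dt = (-2.6000, -2.8000, 0.0000)
ω₁ − ω₀ = (0.08880000, 0.03145833, 0.10142857)
gyro term ω₀×Iω₀ = (0.0112, 0.0945, -0.0840)
I·α + gyro = (0.1000, 0.1700, 0.2000)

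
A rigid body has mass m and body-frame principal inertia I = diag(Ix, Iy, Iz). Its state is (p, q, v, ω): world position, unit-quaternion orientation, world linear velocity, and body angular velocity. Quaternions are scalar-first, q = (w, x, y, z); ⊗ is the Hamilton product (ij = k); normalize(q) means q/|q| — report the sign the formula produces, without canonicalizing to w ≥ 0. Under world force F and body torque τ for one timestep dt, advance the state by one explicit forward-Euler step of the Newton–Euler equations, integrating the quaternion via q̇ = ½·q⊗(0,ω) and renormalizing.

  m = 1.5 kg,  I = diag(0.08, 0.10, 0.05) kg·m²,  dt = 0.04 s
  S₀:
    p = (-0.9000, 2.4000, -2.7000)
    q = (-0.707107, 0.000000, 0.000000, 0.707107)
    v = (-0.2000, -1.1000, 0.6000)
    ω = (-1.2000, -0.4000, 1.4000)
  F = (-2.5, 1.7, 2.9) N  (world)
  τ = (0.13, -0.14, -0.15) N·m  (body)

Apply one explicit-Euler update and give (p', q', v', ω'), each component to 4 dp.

p' = (-0.9080, 2.3560, -2.6760)
q' = (-0.7264, 0.0226, -0.0113, 0.6868)
v' = (-0.2667, -1.0547, 0.6773)
ω' = (-1.1490, -0.4358, 1.2723)

new position p' = (-0.9080, 2.3560, -2.6760)
v' = v + a·dt = (-0.2667, -1.0547, 0.6773)
ω×(Iω) gyroscopic = (0.0280, -0.0504, 0.0096)
α = I⁻¹(τ − ω×Iω) = (1.2750, -0.8960, -3.1920)
ω + α·dt = (-1.1490, -0.4358, 1.2723)
2q̇ = q⊗(0,ω) = (-0.9899498, 1.1313712, -0.5656856, -0.9899498)
q' = normalize(q + ½dt·q⊗(0,ω)) = (-0.7264, 0.0226, -0.0113, 0.6868)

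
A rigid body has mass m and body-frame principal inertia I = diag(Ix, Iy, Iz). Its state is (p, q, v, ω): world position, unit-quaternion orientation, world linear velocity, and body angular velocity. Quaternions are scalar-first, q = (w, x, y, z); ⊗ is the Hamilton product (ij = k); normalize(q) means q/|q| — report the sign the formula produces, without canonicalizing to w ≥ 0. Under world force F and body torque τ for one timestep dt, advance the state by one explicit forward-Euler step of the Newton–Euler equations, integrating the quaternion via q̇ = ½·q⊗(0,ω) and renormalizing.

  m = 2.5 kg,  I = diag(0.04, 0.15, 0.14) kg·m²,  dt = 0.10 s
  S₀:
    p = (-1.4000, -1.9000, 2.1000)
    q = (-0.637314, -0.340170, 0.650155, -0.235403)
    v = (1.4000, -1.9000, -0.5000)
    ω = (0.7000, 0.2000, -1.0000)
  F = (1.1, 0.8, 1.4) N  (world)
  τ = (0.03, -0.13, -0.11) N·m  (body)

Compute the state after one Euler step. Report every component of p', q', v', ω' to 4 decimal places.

a = (0.4400, 0.3200, 0.5600)
p' = p + v·dt = (-1.2600, -2.0900, 2.0500)
new velocity v' = (1.4440, -1.8680, -0.4440)
(τ − ω×Iω)/I = (0.7000, -1.3333, -0.8957)
ω + α·dt = (0.7700, 0.0667, -1.0896)
2q̇ = q⊗(0,ω) = (-0.1273150, -1.0491942, -0.6324149, 0.1141715)
q' = normalize(q + ½dt·q⊗(0,ω)) = (-0.6425, -0.3919, 0.6174, -0.2293)

p' = (-1.2600, -2.0900, 2.0500)
q' = (-0.6425, -0.3919, 0.6174, -0.2293)
v' = (1.4440, -1.8680, -0.4440)
ω' = (0.7700, 0.0667, -1.0896)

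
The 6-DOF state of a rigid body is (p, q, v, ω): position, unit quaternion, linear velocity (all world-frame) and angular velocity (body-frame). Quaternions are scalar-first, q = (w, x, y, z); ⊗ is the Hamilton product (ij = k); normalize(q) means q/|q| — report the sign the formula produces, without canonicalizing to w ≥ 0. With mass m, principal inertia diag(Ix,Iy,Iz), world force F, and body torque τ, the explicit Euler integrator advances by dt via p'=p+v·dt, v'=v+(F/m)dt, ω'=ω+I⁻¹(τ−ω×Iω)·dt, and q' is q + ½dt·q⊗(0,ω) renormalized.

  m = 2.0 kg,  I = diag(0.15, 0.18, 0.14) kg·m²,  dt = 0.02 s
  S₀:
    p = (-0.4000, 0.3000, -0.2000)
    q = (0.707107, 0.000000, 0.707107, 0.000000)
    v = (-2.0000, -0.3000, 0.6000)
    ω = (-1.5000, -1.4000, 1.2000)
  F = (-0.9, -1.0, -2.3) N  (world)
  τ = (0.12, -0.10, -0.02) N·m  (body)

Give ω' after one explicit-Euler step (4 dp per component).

ω' = (-1.4930, -1.4091, 1.1881)

(τ − ω×Iω)/I = (0.3520, -0.4556, -0.5929)
ω + α·dt = (-1.4930, -1.4091, 1.1881)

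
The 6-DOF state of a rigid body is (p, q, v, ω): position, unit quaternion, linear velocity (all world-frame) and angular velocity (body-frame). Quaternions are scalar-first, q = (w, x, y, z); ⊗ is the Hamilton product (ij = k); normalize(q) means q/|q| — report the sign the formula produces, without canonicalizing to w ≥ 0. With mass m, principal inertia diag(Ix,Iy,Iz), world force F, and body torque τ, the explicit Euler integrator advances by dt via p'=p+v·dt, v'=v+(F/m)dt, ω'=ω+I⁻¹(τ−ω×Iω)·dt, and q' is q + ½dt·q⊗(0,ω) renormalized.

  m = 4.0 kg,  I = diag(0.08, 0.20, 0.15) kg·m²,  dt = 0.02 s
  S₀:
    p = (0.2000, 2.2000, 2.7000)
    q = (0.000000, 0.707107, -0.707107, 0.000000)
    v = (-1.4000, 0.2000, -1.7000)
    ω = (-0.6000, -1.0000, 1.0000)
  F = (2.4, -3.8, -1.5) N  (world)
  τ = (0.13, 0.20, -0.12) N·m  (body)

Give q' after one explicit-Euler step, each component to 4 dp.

2q̇ = q⊗(0,ω) = (-0.2828428, -0.7071070, -0.7071070, -1.1313712)
updated quaternion q' = (-0.0028, 0.7000, -0.7141, -0.0113)

q' = (-0.0028, 0.7000, -0.7141, -0.0113)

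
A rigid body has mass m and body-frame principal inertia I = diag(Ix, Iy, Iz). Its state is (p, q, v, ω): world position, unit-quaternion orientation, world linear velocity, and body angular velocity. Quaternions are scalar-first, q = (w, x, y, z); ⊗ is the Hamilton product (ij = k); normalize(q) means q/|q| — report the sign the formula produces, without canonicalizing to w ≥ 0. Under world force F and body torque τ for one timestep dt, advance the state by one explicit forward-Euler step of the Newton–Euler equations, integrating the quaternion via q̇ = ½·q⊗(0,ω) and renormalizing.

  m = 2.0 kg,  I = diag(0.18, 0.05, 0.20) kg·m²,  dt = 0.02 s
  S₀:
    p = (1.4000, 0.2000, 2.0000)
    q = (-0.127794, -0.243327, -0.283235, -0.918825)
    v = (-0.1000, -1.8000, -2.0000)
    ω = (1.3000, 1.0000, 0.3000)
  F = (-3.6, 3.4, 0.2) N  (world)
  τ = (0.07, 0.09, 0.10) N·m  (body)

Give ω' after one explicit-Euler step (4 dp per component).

ω' = (1.3028, 1.0391, 0.3269)

angular accel α = (0.1389, 1.9560, 1.3450)
ω' = ω + α·dt = (1.3028, 1.0391, 0.3269)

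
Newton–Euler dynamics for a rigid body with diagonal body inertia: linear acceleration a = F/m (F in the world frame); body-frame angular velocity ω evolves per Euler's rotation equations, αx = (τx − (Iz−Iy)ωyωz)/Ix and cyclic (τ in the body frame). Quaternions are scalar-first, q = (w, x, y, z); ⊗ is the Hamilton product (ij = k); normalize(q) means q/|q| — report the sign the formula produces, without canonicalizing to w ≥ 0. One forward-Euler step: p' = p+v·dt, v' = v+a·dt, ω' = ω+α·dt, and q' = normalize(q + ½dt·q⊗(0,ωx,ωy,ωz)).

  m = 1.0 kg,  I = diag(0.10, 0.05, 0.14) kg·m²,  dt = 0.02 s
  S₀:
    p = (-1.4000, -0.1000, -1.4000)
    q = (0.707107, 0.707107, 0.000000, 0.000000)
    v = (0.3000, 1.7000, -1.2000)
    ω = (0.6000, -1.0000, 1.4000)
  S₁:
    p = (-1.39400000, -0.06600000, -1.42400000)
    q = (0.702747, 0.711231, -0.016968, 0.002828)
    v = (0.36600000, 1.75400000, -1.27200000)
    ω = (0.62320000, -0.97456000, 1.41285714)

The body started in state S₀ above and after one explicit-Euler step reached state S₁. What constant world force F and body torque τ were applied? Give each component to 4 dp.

v₁ − v₀ = (0.06600000, 0.05400000, -0.07200000)
F = m·Δv/dt = (3.3000, 2.7000, -3.6000)
rate change Δω = (0.02320000, 0.02544000, 0.01285714)
gyro term ω₀×Iω₀ = (-0.1260, -0.0336, 0.0300)
τ = I·(Δω/dt) + ω₀×(Iω₀) = (-0.0100, 0.0300, 0.1200)

F = (3.3000, 2.7000, -3.6000)
τ = (-0.0100, 0.0300, 0.1200)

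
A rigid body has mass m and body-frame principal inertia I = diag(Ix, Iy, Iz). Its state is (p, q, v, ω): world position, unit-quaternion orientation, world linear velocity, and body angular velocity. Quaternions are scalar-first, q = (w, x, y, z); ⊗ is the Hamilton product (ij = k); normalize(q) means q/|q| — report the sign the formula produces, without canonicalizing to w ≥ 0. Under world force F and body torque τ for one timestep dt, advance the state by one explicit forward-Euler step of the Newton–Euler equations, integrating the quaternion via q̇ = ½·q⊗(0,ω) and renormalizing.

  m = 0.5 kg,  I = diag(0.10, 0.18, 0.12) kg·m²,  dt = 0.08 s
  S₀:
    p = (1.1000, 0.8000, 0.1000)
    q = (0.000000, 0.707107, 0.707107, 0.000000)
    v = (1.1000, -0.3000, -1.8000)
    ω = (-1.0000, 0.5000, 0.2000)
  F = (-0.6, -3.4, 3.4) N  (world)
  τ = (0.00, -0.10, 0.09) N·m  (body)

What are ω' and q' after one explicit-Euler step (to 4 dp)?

ω' = (-0.9952, 0.4538, 0.2867)
q' = (0.0141, 0.7120, 0.7007, 0.0424)

ω×(Iω) gyroscopic = (-0.0060, 0.0040, -0.0400)
angular accel α = (0.0600, -0.5778, 1.0833)
new body rate ω' = (-0.9952, 0.4538, 0.2867)
Hamilton product q⊗(0,ω) = (0.3535535, 0.1414214, -0.1414214, 1.0606605)
q' = normalize(q + ½dt·q⊗(0,ω)) = (0.0141, 0.7120, 0.7007, 0.0424)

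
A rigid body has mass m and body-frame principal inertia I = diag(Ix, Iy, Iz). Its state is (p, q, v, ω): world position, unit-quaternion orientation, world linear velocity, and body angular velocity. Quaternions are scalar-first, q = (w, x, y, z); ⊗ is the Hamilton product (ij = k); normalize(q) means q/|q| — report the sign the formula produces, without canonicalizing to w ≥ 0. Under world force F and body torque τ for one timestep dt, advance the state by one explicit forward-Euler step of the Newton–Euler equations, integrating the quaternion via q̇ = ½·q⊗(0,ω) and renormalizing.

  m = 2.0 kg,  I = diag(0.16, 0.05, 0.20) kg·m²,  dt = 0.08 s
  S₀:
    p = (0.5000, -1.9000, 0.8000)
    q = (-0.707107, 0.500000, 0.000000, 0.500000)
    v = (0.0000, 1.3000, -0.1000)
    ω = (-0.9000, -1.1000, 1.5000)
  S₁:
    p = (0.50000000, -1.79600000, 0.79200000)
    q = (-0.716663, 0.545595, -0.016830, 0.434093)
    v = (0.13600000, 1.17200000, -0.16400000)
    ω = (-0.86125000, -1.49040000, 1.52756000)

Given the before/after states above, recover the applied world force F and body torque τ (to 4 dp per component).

rate change Δω = (0.03875000, -0.39040000, 0.02756000)
τ = I·(Δω/dt) + ω₀×(Iω₀) = (-0.1700, -0.1900, -0.0400)
velocity change Δv = (0.13600000, -0.12800000, -0.06400000)
applied force F = (3.4000, -3.2000, -1.6000)

F = (3.4000, -3.2000, -1.6000)
τ = (-0.1700, -0.1900, -0.0400)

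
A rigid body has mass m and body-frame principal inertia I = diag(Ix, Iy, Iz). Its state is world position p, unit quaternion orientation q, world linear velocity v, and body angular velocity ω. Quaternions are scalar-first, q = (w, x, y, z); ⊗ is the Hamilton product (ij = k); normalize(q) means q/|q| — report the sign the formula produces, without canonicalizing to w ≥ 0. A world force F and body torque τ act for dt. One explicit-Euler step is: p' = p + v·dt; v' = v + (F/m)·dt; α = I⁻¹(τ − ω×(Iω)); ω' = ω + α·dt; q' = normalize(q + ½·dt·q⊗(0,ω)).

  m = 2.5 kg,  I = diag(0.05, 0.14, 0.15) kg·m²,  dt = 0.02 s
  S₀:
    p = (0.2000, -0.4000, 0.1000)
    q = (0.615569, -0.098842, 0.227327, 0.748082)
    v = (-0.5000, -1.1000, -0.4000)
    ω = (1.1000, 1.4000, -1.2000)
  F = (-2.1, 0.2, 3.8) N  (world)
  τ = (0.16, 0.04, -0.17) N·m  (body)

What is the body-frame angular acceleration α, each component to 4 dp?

precession coupling ω×(Iω) = (-0.0168, 0.1320, 0.1386)
(τ − ω×Iω)/I = (3.5360, -0.6571, -2.0573)

α = (3.5360, -0.6571, -2.0573)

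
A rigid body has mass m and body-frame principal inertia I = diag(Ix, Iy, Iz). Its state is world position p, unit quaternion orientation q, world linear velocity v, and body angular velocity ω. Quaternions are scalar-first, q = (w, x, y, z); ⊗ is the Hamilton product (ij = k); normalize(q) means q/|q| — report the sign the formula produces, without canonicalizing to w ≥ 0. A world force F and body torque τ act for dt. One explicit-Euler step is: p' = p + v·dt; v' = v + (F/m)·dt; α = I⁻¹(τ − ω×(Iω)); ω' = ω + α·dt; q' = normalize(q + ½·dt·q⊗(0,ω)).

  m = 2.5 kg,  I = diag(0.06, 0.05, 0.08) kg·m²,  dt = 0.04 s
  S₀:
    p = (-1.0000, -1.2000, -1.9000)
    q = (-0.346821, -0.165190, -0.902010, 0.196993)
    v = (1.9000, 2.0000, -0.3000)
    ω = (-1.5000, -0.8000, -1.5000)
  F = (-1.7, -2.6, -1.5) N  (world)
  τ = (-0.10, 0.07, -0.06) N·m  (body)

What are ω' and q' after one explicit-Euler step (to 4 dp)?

ω' = (-1.5907, -0.7080, -1.5240)
q' = (-0.3599, -0.1244, -0.9064, 0.1828)

ω×(Iω) gyroscopic = (0.0360, -0.0450, -0.0120)
(τ − ω×Iω)/I = (-2.2667, 2.3000, -0.6000)
ω' = ω + α·dt = (-1.5907, -0.7080, -1.5240)
q⊗(0,ω) = (-0.6739035, 2.0308409, -0.2658177, -0.7006315)
updated quaternion q' = (-0.3599, -0.1244, -0.9064, 0.1828)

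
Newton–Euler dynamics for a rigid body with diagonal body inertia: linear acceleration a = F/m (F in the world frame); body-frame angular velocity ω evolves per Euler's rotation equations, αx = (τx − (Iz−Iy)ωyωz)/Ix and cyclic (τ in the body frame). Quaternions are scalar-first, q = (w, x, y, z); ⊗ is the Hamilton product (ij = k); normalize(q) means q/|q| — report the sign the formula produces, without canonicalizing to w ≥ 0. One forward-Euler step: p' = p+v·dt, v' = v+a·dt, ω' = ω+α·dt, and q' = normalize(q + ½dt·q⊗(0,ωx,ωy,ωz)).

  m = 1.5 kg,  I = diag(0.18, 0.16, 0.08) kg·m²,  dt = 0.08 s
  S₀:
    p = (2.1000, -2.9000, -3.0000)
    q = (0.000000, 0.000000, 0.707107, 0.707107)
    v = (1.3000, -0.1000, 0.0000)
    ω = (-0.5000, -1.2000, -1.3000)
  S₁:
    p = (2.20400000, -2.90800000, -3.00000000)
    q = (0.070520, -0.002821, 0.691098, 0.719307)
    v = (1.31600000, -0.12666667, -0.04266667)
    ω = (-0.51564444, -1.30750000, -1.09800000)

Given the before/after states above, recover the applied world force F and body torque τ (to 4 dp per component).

Δv = v₁−v₀ = (0.01600000, -0.02666667, -0.04266667)
F = m·Δv/dt = (0.3000, -0.5000, -0.8000)
ω₁ − ω₀ = (-0.01564444, -0.10750000, 0.20200000)
applied torque τ = (-0.1600, -0.1500, 0.1900)

F = (0.3000, -0.5000, -0.8000)
τ = (-0.1600, -0.1500, 0.1900)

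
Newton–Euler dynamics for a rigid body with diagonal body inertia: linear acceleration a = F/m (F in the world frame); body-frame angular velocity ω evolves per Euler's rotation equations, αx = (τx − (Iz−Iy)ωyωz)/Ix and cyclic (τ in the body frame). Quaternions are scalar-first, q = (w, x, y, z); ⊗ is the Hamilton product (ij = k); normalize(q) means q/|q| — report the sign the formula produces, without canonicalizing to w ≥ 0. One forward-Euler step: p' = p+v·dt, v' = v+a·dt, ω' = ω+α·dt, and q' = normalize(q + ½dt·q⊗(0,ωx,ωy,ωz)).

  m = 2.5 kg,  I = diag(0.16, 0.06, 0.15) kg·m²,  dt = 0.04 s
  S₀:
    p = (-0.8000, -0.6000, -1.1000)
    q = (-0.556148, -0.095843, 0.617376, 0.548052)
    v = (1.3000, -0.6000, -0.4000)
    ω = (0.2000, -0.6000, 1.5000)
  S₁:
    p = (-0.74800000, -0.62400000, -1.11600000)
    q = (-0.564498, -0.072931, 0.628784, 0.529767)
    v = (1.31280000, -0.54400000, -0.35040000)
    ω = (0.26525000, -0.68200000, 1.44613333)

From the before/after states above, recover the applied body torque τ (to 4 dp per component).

τ = (0.1800, -0.1200, -0.1900)

rate change Δω = (0.06525000, -0.08200000, -0.05386667)
I·α + gyro = (0.1800, -0.1200, -0.1900)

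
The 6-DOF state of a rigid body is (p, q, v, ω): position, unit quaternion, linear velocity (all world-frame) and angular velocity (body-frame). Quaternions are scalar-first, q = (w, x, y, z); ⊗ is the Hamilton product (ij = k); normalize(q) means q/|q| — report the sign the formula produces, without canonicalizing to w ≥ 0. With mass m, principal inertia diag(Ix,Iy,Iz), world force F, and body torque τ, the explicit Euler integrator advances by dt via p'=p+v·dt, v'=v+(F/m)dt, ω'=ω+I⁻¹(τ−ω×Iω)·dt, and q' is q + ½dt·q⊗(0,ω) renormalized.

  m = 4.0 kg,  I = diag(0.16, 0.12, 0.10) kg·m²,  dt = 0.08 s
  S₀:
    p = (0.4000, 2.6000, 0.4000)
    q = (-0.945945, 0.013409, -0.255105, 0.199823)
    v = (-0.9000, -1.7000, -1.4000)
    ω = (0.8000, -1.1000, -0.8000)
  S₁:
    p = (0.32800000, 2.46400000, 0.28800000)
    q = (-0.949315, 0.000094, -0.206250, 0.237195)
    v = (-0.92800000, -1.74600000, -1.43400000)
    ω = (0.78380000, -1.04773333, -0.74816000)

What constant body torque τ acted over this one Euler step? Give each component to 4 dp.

Δω = ω₁−ω₀ = (-0.01620000, 0.05226667, 0.05184000)
applied torque τ = (-0.0500, 0.0400, 0.1000)

τ = (-0.0500, 0.0400, 0.1000)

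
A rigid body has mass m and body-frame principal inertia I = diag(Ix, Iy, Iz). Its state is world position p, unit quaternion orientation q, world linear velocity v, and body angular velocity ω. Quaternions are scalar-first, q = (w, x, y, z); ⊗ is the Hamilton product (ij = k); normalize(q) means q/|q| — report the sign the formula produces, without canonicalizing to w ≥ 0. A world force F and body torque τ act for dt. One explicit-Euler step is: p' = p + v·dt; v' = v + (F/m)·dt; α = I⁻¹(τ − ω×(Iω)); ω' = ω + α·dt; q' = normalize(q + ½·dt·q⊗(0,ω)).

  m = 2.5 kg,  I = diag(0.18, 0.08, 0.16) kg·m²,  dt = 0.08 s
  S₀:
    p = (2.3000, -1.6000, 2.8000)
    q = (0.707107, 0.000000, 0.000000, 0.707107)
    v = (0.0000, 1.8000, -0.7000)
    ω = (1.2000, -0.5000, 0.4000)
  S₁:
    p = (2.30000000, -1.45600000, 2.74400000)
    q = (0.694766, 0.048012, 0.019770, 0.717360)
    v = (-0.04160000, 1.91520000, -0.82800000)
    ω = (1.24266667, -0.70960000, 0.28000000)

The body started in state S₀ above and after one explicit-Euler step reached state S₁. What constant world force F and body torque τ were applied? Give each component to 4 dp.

F = (-1.3000, 3.6000, -4.0000)
τ = (0.0800, -0.2000, -0.1800)

Δv = v₁−v₀ = (-0.04160000, 0.11520000, -0.12800000)
F = m·Δv/dt = (-1.3000, 3.6000, -4.0000)
Δω = ω₁−ω₀ = (0.04266667, -0.20960000, -0.12000000)
τ = I·(Δω/dt) + ω₀×(Iω₀) = (0.0800, -0.2000, -0.1800)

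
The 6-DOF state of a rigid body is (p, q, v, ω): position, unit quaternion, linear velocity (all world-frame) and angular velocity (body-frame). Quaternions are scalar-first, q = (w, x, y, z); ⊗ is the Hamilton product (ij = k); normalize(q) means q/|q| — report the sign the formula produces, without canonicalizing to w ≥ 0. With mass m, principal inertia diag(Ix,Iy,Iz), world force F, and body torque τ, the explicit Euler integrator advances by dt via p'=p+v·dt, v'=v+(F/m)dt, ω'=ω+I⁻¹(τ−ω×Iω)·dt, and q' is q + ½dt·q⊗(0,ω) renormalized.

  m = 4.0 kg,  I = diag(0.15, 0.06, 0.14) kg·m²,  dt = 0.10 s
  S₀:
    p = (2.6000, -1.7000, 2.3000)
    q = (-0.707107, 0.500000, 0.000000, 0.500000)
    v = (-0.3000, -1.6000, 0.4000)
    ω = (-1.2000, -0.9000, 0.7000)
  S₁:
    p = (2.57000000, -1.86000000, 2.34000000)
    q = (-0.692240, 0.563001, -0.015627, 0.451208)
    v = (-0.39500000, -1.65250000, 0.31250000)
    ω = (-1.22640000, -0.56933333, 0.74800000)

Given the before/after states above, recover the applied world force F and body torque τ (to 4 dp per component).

Δv = v₁−v₀ = (-0.09500000, -0.05250000, -0.08750000)
applied force F = (-3.8000, -2.1000, -3.5000)
Δω = ω₁−ω₀ = (-0.02640000, 0.33066667, 0.04800000)
I·α + gyro = (-0.0900, 0.1900, -0.0300)

F = (-3.8000, -2.1000, -3.5000)
τ = (-0.0900, 0.1900, -0.0300)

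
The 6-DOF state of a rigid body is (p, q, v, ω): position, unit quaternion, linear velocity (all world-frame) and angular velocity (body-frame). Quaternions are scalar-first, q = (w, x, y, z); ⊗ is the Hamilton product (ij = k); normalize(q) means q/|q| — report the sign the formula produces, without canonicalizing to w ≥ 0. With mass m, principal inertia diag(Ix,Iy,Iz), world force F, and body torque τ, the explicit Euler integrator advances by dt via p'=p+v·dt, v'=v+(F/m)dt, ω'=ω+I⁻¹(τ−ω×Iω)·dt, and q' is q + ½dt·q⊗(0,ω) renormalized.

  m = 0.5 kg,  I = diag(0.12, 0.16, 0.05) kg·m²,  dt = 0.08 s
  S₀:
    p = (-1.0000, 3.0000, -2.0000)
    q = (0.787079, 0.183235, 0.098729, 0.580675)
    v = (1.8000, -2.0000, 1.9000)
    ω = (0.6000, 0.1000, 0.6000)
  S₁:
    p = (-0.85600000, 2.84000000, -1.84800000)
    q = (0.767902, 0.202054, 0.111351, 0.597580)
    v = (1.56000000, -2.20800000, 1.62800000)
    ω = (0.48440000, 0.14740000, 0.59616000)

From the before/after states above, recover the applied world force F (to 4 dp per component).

F = (-1.5000, -1.3000, -1.7000)

velocity change Δv = (-0.24000000, -0.20800000, -0.27200000)
applied force F = (-1.5000, -1.3000, -1.7000)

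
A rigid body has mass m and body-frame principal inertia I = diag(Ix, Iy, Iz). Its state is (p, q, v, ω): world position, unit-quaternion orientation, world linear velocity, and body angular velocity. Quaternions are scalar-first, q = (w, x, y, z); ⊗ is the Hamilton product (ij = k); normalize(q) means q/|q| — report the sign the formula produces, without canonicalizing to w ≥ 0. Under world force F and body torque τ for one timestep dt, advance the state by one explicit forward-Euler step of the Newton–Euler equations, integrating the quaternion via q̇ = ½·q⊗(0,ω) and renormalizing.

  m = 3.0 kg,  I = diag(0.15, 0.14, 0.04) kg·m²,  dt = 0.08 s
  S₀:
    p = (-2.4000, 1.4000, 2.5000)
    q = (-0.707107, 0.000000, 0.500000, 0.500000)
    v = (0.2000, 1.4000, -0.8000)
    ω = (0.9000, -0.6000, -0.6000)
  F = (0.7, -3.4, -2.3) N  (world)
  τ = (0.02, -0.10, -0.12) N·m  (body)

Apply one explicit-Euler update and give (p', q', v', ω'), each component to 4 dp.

p' = (-2.3840, 1.5120, 2.4360)
q' = (-0.6823, -0.0254, 0.5343, 0.4984)
v' = (0.2187, 1.3093, -0.8613)
ω' = (0.9299, -0.6232, -0.8508)

ω×(Iω) gyroscopic = (-0.0360, -0.0594, 0.0054)
(τ − ω×Iω)/I = (0.3733, -0.2900, -3.1350)
ω' = ω + α·dt = (0.9299, -0.6232, -0.8508)
Hamilton product q⊗(0,ω) = (0.6000000, -0.6363963, 0.8742642, -0.0257358)
q + ½dt·q⊗(0,ω), renormalized = (-0.6823, -0.0254, 0.5343, 0.4984)
p + v·dt = (-2.3840, 1.5120, 2.4360)
v' = v + a·dt = (0.2187, 1.3093, -0.8613)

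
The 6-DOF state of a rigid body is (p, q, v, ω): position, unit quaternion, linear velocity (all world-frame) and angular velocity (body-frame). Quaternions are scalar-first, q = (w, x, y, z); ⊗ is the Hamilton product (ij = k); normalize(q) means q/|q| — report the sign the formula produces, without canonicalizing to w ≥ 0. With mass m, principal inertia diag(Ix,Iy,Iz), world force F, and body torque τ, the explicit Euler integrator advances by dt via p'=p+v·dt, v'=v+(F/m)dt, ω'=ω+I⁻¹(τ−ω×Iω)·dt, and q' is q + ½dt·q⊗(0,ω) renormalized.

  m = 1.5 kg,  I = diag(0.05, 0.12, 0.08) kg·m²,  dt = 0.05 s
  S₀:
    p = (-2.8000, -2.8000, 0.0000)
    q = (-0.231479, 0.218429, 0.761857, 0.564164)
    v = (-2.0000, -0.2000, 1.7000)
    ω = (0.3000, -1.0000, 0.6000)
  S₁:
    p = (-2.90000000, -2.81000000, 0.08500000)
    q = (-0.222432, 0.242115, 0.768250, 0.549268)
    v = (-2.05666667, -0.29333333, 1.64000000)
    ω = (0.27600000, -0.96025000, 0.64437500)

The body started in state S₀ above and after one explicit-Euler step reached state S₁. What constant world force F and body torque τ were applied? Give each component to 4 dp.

v₁ − v₀ = (-0.05666667, -0.09333333, -0.06000000)
applied force F = (-1.7000, -2.8000, -1.8000)
Δω = ω₁−ω₀ = (-0.02400000, 0.03975000, 0.04437500)
gyro term ω₀×Iω₀ = (0.0240, -0.0054, -0.0210)
τ = I·(Δω/dt) + ω₀×(Iω₀) = (0.0000, 0.0900, 0.0500)

F = (-1.7000, -2.8000, -1.8000)
τ = (0.0000, 0.0900, 0.0500)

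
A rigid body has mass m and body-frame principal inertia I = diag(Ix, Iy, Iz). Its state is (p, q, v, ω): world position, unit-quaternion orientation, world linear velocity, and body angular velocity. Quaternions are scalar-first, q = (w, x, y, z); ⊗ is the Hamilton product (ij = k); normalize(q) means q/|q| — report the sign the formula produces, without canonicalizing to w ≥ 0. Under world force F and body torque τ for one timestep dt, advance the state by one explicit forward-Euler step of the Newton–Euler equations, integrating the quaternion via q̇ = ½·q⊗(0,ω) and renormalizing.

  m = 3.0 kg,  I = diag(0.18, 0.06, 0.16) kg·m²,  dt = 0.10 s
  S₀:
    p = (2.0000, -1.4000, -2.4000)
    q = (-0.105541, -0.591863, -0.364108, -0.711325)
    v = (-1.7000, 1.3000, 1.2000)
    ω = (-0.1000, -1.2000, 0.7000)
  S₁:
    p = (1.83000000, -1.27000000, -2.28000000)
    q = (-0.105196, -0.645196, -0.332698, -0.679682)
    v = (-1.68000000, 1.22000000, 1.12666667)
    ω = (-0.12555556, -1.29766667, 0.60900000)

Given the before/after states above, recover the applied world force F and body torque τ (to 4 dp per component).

velocity change Δv = (0.02000000, -0.08000000, -0.07333333)
m·(v₁−v₀)/dt = (0.6000, -2.4000, -2.2000)
ω₁ − ω₀ = (-0.02555556, -0.09766667, -0.09100000)
ω₀×(Iω₀) = (-0.0840, -0.0014, -0.0144)
I·α + gyro = (-0.1300, -0.0600, -0.1600)

F = (0.6000, -2.4000, -2.2000)
τ = (-0.1300, -0.0600, -0.1600)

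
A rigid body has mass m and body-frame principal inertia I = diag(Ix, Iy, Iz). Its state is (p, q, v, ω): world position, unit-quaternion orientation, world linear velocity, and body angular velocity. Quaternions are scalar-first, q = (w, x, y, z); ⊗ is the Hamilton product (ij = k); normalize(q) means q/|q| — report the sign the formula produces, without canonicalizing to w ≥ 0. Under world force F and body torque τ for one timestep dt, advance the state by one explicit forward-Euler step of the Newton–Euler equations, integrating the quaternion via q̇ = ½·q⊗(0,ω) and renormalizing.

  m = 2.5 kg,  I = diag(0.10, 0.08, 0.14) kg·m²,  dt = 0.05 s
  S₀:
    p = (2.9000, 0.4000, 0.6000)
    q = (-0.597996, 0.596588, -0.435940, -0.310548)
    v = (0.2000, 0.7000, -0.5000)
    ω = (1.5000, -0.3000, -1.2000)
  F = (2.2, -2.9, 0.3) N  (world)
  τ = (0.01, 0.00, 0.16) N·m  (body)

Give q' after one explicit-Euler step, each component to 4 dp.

q' = (-0.6322, 0.5842, -0.4247, -0.2804)

2q̇ = q⊗(0,ω) = (-1.3983216, -0.4670304, 0.4294824, 1.1925288)
updated quaternion q' = (-0.6322, 0.5842, -0.4247, -0.2804)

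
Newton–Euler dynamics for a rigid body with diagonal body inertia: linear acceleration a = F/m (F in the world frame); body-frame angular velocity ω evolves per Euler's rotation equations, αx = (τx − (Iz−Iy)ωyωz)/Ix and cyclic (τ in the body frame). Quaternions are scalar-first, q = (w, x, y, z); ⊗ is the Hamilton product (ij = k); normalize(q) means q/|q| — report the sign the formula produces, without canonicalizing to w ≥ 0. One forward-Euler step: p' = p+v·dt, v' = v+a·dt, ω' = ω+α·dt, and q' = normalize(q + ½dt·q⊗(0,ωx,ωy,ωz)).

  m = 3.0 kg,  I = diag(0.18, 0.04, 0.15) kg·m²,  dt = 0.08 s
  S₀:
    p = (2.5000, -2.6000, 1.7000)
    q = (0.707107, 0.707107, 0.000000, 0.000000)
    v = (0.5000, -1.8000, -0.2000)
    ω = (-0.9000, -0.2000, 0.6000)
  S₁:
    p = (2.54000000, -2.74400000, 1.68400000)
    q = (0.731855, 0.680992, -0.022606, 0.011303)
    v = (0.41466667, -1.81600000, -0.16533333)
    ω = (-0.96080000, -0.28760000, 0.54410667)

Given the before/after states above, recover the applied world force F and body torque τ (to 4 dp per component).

Δv = v₁−v₀ = (-0.08533333, -0.01600000, 0.03466667)
m·(v₁−v₀)/dt = (-3.2000, -0.6000, 1.3000)
rate change Δω = (-0.06080000, -0.08760000, -0.05589333)
precession coupling = (-0.0132, -0.0162, -0.0252)
I·α + gyro = (-0.1500, -0.0600, -0.1300)

F = (-3.2000, -0.6000, 1.3000)
τ = (-0.1500, -0.0600, -0.1300)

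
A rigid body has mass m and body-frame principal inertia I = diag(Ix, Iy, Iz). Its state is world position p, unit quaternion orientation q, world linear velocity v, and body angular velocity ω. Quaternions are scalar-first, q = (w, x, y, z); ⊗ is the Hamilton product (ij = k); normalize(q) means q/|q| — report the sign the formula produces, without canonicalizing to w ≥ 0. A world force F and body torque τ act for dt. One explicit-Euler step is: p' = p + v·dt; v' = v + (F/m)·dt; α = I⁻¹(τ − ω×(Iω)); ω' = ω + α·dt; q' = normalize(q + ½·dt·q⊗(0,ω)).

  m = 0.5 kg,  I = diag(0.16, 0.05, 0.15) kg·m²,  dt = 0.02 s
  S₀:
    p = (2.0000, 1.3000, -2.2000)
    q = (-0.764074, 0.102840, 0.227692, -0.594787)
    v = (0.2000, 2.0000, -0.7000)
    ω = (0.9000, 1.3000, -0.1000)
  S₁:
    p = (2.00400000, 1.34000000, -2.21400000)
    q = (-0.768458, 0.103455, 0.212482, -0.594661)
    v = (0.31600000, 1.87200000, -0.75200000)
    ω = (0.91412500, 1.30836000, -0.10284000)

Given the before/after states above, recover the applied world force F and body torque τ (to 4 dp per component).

velocity change Δv = (0.11600000, -0.12800000, -0.05200000)
applied force F = (2.9000, -3.2000, -1.3000)
ω₁ − ω₀ = (0.01412500, 0.00836000, -0.00284000)
precession coupling = (-0.0130, -0.0009, -0.1287)
I·α + gyro = (0.1000, 0.0200, -0.1500)

F = (2.9000, -3.2000, -1.3000)
τ = (0.1000, 0.0200, -0.1500)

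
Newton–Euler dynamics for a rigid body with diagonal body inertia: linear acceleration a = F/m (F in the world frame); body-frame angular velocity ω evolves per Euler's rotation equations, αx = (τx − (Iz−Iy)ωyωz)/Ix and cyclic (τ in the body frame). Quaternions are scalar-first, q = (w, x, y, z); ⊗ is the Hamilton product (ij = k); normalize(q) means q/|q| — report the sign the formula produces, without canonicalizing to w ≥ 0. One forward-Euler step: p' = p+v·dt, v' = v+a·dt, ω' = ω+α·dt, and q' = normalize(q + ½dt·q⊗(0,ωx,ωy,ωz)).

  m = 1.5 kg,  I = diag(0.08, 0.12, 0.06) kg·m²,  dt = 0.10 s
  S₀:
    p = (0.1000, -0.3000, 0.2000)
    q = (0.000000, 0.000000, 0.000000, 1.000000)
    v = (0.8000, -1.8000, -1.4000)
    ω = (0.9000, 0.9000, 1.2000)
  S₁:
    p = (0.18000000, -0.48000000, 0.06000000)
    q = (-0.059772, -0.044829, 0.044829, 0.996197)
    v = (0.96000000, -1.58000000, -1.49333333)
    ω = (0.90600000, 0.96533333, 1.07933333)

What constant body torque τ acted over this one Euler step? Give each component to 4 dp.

τ = (-0.0600, 0.1000, -0.0400)

rate change Δω = (0.00600000, 0.06533333, -0.12066667)
τ = I·(Δω/dt) + ω₀×(Iω₀) = (-0.0600, 0.1000, -0.0400)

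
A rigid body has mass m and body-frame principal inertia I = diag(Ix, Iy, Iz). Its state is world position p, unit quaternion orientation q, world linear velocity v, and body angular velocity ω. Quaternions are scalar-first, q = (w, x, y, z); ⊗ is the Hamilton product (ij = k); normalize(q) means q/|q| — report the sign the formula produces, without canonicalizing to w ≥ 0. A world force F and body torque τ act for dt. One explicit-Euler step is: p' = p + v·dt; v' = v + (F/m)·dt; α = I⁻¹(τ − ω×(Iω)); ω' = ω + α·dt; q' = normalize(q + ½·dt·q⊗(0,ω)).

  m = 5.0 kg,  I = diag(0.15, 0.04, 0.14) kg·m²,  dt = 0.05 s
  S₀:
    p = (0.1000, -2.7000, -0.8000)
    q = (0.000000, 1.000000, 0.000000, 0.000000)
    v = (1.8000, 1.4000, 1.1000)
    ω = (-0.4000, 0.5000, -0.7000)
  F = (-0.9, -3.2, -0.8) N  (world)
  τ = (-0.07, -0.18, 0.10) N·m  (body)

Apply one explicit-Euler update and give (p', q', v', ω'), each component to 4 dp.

p' = (0.1900, -2.6300, -0.7450)
q' = (0.0100, 0.9997, 0.0175, 0.0125)
v' = (1.7910, 1.3680, 1.0920)
ω' = (-0.4117, 0.2715, -0.6721)

ω×(Iω) gyroscopic = (-0.0350, 0.0028, 0.0220)
angular accel α = (-0.2333, -4.5700, 0.5571)
ω' = ω + α·dt = (-0.4117, 0.2715, -0.6721)
Hamilton product q⊗(0,ω) = (0.4000000, 0.0000000, 0.7000000, 0.5000000)
q' = normalize(q + ½dt·q⊗(0,ω)) = (0.0100, 0.9997, 0.0175, 0.0125)
a = (-0.1800, -0.6400, -0.1600)
p + v·dt = (0.1900, -2.6300, -0.7450)
new velocity v' = (1.7910, 1.3680, 1.0920)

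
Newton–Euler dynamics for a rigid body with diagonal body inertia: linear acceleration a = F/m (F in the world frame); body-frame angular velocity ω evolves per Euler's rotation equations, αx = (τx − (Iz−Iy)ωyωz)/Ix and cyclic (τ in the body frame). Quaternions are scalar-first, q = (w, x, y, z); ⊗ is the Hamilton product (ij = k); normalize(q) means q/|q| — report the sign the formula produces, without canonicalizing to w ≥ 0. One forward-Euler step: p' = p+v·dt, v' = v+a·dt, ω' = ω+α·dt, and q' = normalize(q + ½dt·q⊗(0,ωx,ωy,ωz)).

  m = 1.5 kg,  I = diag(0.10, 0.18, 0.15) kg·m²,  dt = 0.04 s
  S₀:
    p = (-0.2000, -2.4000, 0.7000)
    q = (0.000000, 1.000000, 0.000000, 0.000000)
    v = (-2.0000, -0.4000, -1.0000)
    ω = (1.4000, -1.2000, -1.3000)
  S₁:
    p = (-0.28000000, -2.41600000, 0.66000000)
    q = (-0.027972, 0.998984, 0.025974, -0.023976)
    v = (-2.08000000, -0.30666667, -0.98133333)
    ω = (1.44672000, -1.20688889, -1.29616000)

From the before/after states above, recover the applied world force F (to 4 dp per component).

F = (-3.0000, 3.5000, 0.7000)

Δv = v₁−v₀ = (-0.08000000, 0.09333333, 0.01866667)
F = m·Δv/dt = (-3.0000, 3.5000, 0.7000)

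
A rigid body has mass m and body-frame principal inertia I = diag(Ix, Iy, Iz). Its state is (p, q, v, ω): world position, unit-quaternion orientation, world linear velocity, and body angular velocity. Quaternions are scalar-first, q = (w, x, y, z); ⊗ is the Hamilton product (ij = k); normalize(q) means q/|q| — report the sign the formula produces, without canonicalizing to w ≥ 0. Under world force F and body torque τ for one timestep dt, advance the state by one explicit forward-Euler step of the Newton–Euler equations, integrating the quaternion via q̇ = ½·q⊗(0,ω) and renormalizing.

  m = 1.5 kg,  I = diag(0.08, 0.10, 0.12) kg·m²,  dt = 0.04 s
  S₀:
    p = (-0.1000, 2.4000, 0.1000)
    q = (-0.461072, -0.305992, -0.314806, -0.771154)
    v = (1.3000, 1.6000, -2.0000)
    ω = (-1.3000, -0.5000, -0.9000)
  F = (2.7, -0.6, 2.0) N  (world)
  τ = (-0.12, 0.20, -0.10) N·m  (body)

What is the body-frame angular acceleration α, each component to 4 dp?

α = (-1.6125, 2.4680, -0.9417)

ω×(Iω) gyroscopic = (0.0090, -0.0468, 0.0130)
α = I⁻¹(τ − ω×Iω) = (-1.6125, 2.4680, -0.9417)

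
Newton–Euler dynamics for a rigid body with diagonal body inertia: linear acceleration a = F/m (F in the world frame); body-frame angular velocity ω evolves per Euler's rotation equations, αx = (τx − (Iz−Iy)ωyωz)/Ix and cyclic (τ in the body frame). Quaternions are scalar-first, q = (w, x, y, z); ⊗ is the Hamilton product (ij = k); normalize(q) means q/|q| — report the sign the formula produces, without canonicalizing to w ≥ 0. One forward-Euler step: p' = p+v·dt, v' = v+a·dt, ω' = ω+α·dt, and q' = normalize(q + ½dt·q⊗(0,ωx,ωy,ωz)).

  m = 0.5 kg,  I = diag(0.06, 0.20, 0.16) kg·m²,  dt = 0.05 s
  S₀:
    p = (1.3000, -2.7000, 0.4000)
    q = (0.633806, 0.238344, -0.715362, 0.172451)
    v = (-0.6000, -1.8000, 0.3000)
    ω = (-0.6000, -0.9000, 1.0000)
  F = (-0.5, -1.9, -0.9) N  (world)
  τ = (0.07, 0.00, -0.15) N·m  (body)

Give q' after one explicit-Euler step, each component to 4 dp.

2q̇ = q⊗(0,ω) = (-0.6732704, -0.9404397, -0.9122400, -0.0099208)
updated quaternion q' = (0.6166, 0.2147, -0.7377, 0.1721)

q' = (0.6166, 0.2147, -0.7377, 0.1721)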